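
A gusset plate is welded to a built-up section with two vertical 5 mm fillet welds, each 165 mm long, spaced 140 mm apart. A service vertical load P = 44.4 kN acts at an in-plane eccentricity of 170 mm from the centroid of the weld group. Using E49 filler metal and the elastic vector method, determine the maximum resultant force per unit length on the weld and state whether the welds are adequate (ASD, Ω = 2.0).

E49XX → F_EXX = 490 MPa.
Total weld length L_w = 330 mm. Treat welds as unit-width lines.
Polar moment about centroid: J = 2[d³/12 + d(b/2)²] = 2[165³/12 + 165×70²] = 2366000 mm³.
Direct shear f_v = P/L_w = 44.4×10³ / 330 = 134.5 N/mm (vertical).
Torsion M = P·e = 44.4×10³ × 170 = 7548000 N·mm.
Critical point at (x, y) = (70, 82.5) from centroid. f_tx = M·y/J = 263.2 N/mm; f_ty = M·x/J = 223.3 N/mm.
Resultant f_max = √[f_tx² + (f_v + f_ty)²] = √[263.2² + (134.5 + 223.3)²] = 444.3 N/mm.
Capacity per unit length: r_n/Ω = (1/2.0) × 0.6 × 490 × (0.707 × 5) = 519.6 N/mm.
444.3 ≤ 519.6 → adequate.

f_max ≈ 444 N/mm; adequate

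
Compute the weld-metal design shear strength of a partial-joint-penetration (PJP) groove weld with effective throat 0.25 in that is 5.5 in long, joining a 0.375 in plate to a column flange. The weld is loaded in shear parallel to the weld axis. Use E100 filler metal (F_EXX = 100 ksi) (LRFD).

Effective throat (given) t_e = 0.25 in.
A_we = 0.25 × 5.5 = 1.375 in².
F_nw = 0.6 F_EXX = 60 ksi.
φR_n = 0.75 × 60 × 1.375 = 61.88 kips.

φR_n ≈ 61.9 kips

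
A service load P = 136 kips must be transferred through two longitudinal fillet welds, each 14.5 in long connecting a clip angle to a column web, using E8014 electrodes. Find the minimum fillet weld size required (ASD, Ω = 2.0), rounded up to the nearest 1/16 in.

w = 5/16 in

E80XX → F_EXX = 80 ksi.
Total weld length L = 29 in.
Required throat t_e = P × Ω / (0.6 F_EXX × L) = 136 × 2.0 / (0.6 × 80 × 29) = 0.1954 in.
Required leg w = t_e / 0.707 = 0.2764 in → use 5/16 in.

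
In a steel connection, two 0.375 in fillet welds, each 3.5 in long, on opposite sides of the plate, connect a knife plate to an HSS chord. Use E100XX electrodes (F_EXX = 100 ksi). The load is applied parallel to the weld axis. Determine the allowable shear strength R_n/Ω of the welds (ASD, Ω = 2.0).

R_n/Ω ≈ 55.7 kip

Effective throat t_e = 0.707 × 0.375 = 0.2651 in.
Total length L = 7 in; A_we = 0.2651 × 7 = 1.856 in².
F_nw = 0.6 F_EXX = 0.6 × 100 = 60 ksi.
R_n = 60 × 1.856 = 111.4 kip; R_n/Ω = 111.4/2.0 = 55.68 kip.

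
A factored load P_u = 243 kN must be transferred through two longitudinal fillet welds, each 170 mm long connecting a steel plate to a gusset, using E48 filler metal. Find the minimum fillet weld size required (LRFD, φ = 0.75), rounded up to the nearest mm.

w = 5 mm

E48XX → F_EXX = 480 MPa.
Total weld length L = 340 mm.
Required throat t_e = P_u / (φ × 0.6 F_EXX × L) = 243 / (0.75 × 0.6 × 480 × 340 × 10⁻³) = 3.309 mm.
Required leg w = t_e / 0.707 = 4.68 mm → use 5 mm.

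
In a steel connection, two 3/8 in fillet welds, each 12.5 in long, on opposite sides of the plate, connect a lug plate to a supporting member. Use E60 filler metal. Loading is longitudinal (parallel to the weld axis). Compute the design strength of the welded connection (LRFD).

E60XX → F_EXX = 60 ksi.
Effective throat t_e = 0.707 × 0.375 = 0.2651 in.
Total length L = 25 in; A_we = 0.2651 × 25 = 6.628 in².
F_nw = 0.6 F_EXX = 0.6 × 60 = 36 ksi.
φR_n = 0.75 × 36 × 6.628 = 179 kip.

φR_n ≈ 179 kip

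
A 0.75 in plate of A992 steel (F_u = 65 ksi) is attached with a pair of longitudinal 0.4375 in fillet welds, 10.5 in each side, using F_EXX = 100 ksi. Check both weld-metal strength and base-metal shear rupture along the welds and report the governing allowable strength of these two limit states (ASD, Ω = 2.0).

R_n/Ω ≈ 195 kips (weld metal governs)

t_e = 0.707 × 0.4375 = 0.3093 in; L = 21 in.
Weld metal: R_n/Ω = (1/2.0) × 0.6 × 100 × 0.3093 × 21 = 194.9 kips.
Base metal (shear rupture): R_n/Ω = (1/2.0) × 0.6 × 65 × 0.75 × 21 = 307.1 kips.
Governing: weld metal.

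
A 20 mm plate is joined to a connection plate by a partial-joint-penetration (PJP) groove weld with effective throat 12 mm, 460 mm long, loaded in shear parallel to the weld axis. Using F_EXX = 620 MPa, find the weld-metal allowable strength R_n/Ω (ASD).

R_n/Ω ≈ 1030 kN

Effective throat (given) t_e = 12 mm.
A_we = 12 × 460 = 5520 mm².
F_nw = 0.6 F_EXX = 372 MPa.
R_n/Ω = (372 × 5520) / 2.0 × 10⁻³ = 1027 kN.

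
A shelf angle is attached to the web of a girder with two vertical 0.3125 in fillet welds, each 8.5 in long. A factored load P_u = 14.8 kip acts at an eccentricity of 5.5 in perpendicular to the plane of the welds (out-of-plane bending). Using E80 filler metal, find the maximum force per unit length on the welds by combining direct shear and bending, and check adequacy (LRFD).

E80XX → F_EXX = 80 ksi.
L_w = 2 × 8.5 = 17 in; section modulus (unit throat) S = 2 × L²/6 = 24.08 in².
Direct shear f_v = P/L_w = 14.8/17 = 0.8706 kip/in.
Moment M = P × e = 14.8 × 5.5 = 81.4 kip·in; bending f_b = M/S = 3.38 kip/in.
f_max = √(f_v² + f_b²) = √(0.8706² + 3.38²) = 3.49 kip/in.
φr_n = 0.75 × 0.6 × 80 × (0.707 × 0.3125) = 7.954 kip/in → adequate.

f_max ≈ 3.49 kip/in; adequate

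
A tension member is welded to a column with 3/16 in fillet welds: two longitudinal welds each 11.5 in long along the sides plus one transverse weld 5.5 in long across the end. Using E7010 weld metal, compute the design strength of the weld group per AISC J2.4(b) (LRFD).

φR_n ≈ 119 kip

E70XX → F_EXX = 70 ksi.
t_e = 0.707 × 0.1875 = 0.1326 in.
R_nwl = 0.6 × 70 × 0.1326 × 23 = 128.1 kip (longitudinal, 2 welds).
R_nwt = 0.6 × 70 × 0.1326 × 5.5 = 30.62 kip (transverse, base value).
(i) R_nwl + R_nwt = 158.7 kip; (ii) 0.85 R_nwl + 1.5 R_nwt = 154.8 kip.
R_n = max = 158.7 kip [governs: (i)]; φR_n = 119 kip.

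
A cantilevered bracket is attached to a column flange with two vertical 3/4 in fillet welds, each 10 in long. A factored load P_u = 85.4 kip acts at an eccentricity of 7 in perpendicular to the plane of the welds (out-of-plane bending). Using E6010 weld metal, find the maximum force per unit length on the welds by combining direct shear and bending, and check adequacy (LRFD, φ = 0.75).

E60XX → F_EXX = 60 ksi.
L_w = 2 × 10 = 20 in; section modulus (unit throat) S = 2 × L²/6 = 33.33 in².
Direct shear f_v = P/L_w = 85.4/20 = 4.27 kip/in.
Moment M = P × e = 85.4 × 7 = 597.8 kip·in; bending f_b = M/S = 17.93 kip/in.
f_max = √(f_v² + f_b²) = √(4.27² + 17.93²) = 18.44 kip/in.
φr_n = 0.75 × 0.6 × 60 × (0.707 × 0.75) = 14.32 kip/in → NOT adequate.

f_max ≈ 18.4 kip/in; NOT adequate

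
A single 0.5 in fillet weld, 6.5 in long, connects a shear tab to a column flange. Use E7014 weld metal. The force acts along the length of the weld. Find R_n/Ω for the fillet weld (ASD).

E70XX → F_EXX = 70 ksi.
Effective throat t_e = 0.707 × 0.5 = 0.3535 in.
Total length L = 6.5 in; A_we = 0.3535 × 6.5 = 2.298 in².
F_nw = 0.6 F_EXX = 0.6 × 70 = 42 ksi.
R_n = 42 × 2.298 = 96.51 kip; R_n/Ω = 96.51/2.0 = 48.25 kip.

R_n/Ω ≈ 48.3 kip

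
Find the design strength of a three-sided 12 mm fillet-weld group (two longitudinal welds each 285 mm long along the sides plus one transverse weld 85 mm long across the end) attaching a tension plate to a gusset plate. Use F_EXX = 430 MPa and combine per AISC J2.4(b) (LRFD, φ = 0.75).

φR_n ≈ 1080 kN

t_e = 0.707 × 12 = 8.484 mm.
R_nwl = 0.6 × 430 × 8.484 × 570 × 10⁻³ = 1248 kN (longitudinal, 2 welds).
R_nwt = 0.6 × 430 × 8.484 × 85 × 10⁻³ = 186.1 kN (transverse, base value).
(i) R_nwl + R_nwt = 1434 kN; (ii) 0.85 R_nwl + 1.5 R_nwt = 1340 kN.
R_n = max = 1434 kN [governs: (i)]; φR_n = 1075 kN.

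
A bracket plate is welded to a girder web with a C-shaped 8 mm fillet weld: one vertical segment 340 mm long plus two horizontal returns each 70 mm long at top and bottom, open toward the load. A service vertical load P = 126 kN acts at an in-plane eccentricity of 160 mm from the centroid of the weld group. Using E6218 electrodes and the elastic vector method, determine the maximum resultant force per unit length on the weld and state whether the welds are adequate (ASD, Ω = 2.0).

f_max ≈ 623 N/mm; adequate

E62XX → F_EXX = 620 MPa.
Total weld length L_w = 480 mm. Treat welds as unit-width lines.
Centroid: x̄ = 2×70×35 / 480 = 10.21 mm from the vertical weld.
Polar moment about centroid: J = I_x + I_y = [340³/12 + 2×70×170²] + [340×10.21² + 2(70³/12 + 70×24.79²)] = 7500000 mm³.
Direct shear f_v = P/L_w = 126×10³ / 480 = 262.5 N/mm (vertical).
Torsion M = P·e = 126×10³ × 160 = 20160000 N·mm.
Critical point at (x, y) = (59.79, 170) from centroid. f_tx = M·y/J = 457 N/mm; f_ty = M·x/J = 160.7 N/mm.
Resultant f_max = √[f_tx² + (f_v + f_ty)²] = √[457² + (262.5 + 160.7)²] = 622.8 N/mm.
Capacity per unit length: r_n/Ω = (1/2.0) × 0.6 × 620 × (0.707 × 8) = 1052 N/mm.
622.8 ≤ 1052 → adequate.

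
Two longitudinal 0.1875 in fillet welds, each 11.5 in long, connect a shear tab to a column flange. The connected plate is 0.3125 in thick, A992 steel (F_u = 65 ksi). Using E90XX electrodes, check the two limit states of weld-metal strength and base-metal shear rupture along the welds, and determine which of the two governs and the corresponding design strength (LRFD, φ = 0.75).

φR_n ≈ 123 kips (weld metal governs)

E90XX → F_EXX = 90 ksi.
t_e = 0.707 × 0.1875 = 0.1326 in; L = 23 in.
Weld metal: φR_n = 0.75 × 0.6 × 90 × 0.1326 × 23 = 123.5 kips.
Base metal (shear rupture): φR_n = 0.75 × 0.6 × 65 × 0.3125 × 23 = 210.2 kips.
Governing: weld metal.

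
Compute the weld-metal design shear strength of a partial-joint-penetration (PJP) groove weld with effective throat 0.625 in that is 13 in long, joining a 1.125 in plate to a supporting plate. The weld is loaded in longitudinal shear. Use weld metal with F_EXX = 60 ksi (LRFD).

Effective throat (given) t_e = 0.625 in.
A_we = 0.625 × 13 = 8.125 in².
F_nw = 0.6 F_EXX = 36 ksi.
φR_n = 0.75 × 36 × 8.125 = 219.4 kip.

φR_n ≈ 219 kip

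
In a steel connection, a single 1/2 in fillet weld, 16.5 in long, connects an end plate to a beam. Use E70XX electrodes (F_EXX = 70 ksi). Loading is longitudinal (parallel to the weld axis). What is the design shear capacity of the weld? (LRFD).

φR_n ≈ 184 kips

Effective throat t_e = 0.707 × 0.5 = 0.3535 in.
Total length L = 16.5 in; A_we = 0.3535 × 16.5 = 5.833 in².
F_nw = 0.6 F_EXX = 0.6 × 70 = 42 ksi.
φR_n = 0.75 × 42 × 5.833 = 183.7 kips.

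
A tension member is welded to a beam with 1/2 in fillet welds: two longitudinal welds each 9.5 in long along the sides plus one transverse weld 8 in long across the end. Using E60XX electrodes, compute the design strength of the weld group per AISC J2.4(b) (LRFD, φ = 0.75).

E60XX → F_EXX = 60 ksi.
t_e = 0.707 × 0.5 = 0.3535 in.
R_nwl = 0.6 × 60 × 0.3535 × 19 = 241.8 kips (longitudinal, 2 welds).
R_nwt = 0.6 × 60 × 0.3535 × 8 = 101.8 kips (transverse, base value).
(i) R_nwl + R_nwt = 343.6 kips; (ii) 0.85 R_nwl + 1.5 R_nwt = 358.2 kips.
R_n = max = 358.2 kips [governs: (ii)]; φR_n = 268.7 kips.

φR_n ≈ 269 kips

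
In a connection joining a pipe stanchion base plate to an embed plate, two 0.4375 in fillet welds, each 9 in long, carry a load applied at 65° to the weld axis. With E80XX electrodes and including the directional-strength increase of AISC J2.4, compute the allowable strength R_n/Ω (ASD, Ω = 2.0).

R_n/Ω ≈ 191 kips

E80XX → F_EXX = 80 ksi.
t_e = 0.707 × 0.4375 = 0.3093 in; A_we = 0.3093 × 18 = 5.568 in².
Directional factor: 1.0 + 0.5 sin^1.5(65°) = 1.431.
F_nw = 0.6 × 80 × 1.431 = 68.71 ksi.
R_n/Ω = (68.71 × 5.568) / 2.0 = 191.3 kips.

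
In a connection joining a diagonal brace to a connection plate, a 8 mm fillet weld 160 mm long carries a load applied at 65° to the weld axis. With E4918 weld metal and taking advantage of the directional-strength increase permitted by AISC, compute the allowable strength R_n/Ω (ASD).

E49XX → F_EXX = 490 MPa.
t_e = 0.707 × 8 = 5.656 mm; A_we = 5.656 × 160 = 905 mm².
Directional factor: 1.0 + 0.5 sin^1.5(65°) = 1.431.
F_nw = 0.6 × 490 × 1.431 = 420.8 MPa.
R_n/Ω = (420.8 × 905) / 2.0 × 10⁻³ = 190.4 kN.

R_n/Ω ≈ 190 kN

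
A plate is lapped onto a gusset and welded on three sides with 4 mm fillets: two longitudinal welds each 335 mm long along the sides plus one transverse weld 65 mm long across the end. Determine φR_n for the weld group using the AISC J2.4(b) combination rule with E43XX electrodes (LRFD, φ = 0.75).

φR_n ≈ 402 kN

E43XX → F_EXX = 430 MPa.
t_e = 0.707 × 4 = 2.828 mm.
R_nwl = 0.6 × 430 × 2.828 × 670 × 10⁻³ = 488.8 kN (longitudinal, 2 welds).
R_nwt = 0.6 × 430 × 2.828 × 65 × 10⁻³ = 47.43 kN (transverse, base value).
(i) R_nwl + R_nwt = 536.3 kN; (ii) 0.85 R_nwl + 1.5 R_nwt = 486.7 kN.
R_n = max = 536.3 kN [governs: (i)]; φR_n = 402.2 kN.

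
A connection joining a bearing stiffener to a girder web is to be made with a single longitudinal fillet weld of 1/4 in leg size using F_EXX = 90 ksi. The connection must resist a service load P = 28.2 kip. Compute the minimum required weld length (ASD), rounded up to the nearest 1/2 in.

L = 6 in

Throat t_e = 0.707 × 0.25 = 0.1767 in.
r_n/Ω = (0.6 × 90 × 0.1767) / 2.0 = 4.772 kip/in.
L_req = P / (r_n/Ω) = 28.2 / 4.772 = 5.909 in total.
Round up → use L = 6 in.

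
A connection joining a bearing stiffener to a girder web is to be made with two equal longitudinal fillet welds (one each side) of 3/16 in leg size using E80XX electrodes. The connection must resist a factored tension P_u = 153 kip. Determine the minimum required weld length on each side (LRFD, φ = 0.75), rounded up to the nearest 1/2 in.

E80XX → F_EXX = 80 ksi.
Throat t_e = 0.707 × 0.1875 = 0.1326 in.
φr_n = 0.75 × 0.6 × 80 × 0.1326 = 4.772 kip/in.
L_req = P_u / φr_n = 153 / 4.772 = 32.06 in total.
Per side: 32.06 / 2 = 16.03 in.
Round up → use L = 16.5 in on each side.

L = 16.5 in on each side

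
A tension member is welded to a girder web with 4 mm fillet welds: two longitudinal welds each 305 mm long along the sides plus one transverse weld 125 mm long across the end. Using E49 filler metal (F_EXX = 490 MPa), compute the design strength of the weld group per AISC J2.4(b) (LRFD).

t_e = 0.707 × 4 = 2.828 mm.
R_nwl = 0.6 × 490 × 2.828 × 610 × 10⁻³ = 507.2 kN (longitudinal, 2 welds).
R_nwt = 0.6 × 490 × 2.828 × 125 × 10⁻³ = 103.9 kN (transverse, base value).
(i) R_nwl + R_nwt = 611.1 kN; (ii) 0.85 R_nwl + 1.5 R_nwt = 587 kN.
R_n = max = 611.1 kN [governs: (i)]; φR_n = 458.3 kN.

φR_n ≈ 458 kN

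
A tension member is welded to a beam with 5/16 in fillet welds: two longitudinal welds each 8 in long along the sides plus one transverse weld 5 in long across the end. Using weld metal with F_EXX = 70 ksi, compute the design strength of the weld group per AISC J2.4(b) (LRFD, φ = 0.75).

φR_n ≈ 147 kip

t_e = 0.707 × 0.3125 = 0.2209 in.
R_nwl = 0.6 × 70 × 0.2209 × 16 = 148.5 kip (longitudinal, 2 welds).
R_nwt = 0.6 × 70 × 0.2209 × 5 = 46.4 kip (transverse, base value).
(i) R_nwl + R_nwt = 194.9 kip; (ii) 0.85 R_nwl + 1.5 R_nwt = 195.8 kip.
R_n = max = 195.8 kip [governs: (ii)]; φR_n = 146.8 kip.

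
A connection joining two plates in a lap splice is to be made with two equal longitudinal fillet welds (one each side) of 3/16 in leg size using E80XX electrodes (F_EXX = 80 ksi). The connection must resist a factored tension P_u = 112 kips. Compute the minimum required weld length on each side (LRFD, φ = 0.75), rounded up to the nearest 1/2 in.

L = 12 in on each side

Throat t_e = 0.707 × 0.1875 = 0.1326 in.
φr_n = 0.75 × 0.6 × 80 × 0.1326 = 4.772 kips/in.
L_req = P_u / φr_n = 112 / 4.772 = 23.47 in total.
Per side: 23.47 / 2 = 11.73 in.
Round up → use L = 12 in on each side.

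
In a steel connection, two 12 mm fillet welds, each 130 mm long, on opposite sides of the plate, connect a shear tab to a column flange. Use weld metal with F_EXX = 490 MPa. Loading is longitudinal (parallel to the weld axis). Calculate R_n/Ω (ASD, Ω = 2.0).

R_n/Ω ≈ 324 kN

Effective throat t_e = 0.707 × 12 = 8.484 mm.
Total length L = 260 mm; A_we = 8.484 × 260 = 2206 mm².
F_nw = 0.6 F_EXX = 0.6 × 490 = 294 MPa.
R_n = 294 × 2206 × 10⁻³ = 648.5 kN; R_n/Ω = 648.5/2.0 = 324.3 kN.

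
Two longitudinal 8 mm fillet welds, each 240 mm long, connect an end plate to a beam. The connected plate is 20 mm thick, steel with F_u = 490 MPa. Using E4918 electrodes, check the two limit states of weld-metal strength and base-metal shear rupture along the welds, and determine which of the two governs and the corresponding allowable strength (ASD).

E49XX → F_EXX = 490 MPa.
t_e = 0.707 × 8 = 5.656 mm; L = 480 mm.
Weld metal: R_n/Ω = (1/2.0) × 0.6 × 490 × 5.656 × 480 × 10⁻³ = 399.1 kN.
Base metal (shear rupture): R_n/Ω = (1/2.0) × 0.6 × 490 × 20 × 480 × 10⁻³ = 1411 kN.
Governing: weld metal.

R_n/Ω ≈ 399 kN (weld metal governs)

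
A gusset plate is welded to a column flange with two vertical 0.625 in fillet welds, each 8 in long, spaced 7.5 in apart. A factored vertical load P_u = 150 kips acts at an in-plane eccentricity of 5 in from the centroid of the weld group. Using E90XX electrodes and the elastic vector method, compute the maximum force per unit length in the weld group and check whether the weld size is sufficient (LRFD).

E90XX → F_EXX = 90 ksi.
Total weld length L_w = 16 in. Treat welds as unit-width lines.
Polar moment about centroid: J = 2[d³/12 + d(b/2)²] = 2[8³/12 + 8×3.75²] = 310.3 in³.
Direct shear f_v = P/L_w = 150 / 16 = 9.375 kip/in (vertical).
Torsion M = P·e = 150 × 5 = 750 kip·in.
Critical point at (x, y) = (3.75, 4) from centroid. f_tx = M·y/J = 9.667 kip/in; f_ty = M·x/J = 9.063 kip/in.
Resultant f_max = √[f_tx² + (f_v + f_ty)²] = √[9.667² + (9.375 + 9.063)²] = 20.82 kip/in.
Capacity per unit length: φr_n = 0.75 × 0.6 × 90 × (0.707 × 0.625) = 17.9 kip/in.
20.82 > 17.9 → NOT adequate.

f_max ≈ 20.8 kip/in; NOT adequate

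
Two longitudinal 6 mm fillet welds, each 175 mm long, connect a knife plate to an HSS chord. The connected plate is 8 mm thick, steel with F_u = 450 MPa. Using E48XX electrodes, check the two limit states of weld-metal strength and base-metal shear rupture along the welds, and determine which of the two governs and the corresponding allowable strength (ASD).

E48XX → F_EXX = 480 MPa.
t_e = 0.707 × 6 = 4.242 mm; L = 350 mm.
Weld metal: R_n/Ω = (1/2.0) × 0.6 × 480 × 4.242 × 350 × 10⁻³ = 213.8 kN.
Base metal (shear rupture): R_n/Ω = (1/2.0) × 0.6 × 450 × 8 × 350 × 10⁻³ = 378 kN.
Governing: weld metal.

R_n/Ω ≈ 214 kN (weld metal governs)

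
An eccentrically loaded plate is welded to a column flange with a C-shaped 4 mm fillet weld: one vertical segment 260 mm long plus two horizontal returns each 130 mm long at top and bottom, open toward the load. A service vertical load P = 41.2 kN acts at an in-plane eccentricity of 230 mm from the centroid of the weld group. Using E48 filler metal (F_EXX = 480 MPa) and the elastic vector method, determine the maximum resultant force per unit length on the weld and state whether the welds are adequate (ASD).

Total weld length L_w = 520 mm. Treat welds as unit-width lines.
Centroid: x̄ = 2×130×65 / 520 = 32.5 mm from the vertical weld.
Polar moment about centroid: J = I_x + I_y = [260³/12 + 2×130×130²] + [260×32.5² + 2(130³/12 + 130×32.5²)] = 6774000 mm³.
Direct shear f_v = P/L_w = 41.2×10³ / 520 = 79.23 N/mm (vertical).
Torsion M = P·e = 41.2×10³ × 230 = 9476000 N·mm.
Critical point at (x, y) = (97.5, 130) from centroid. f_tx = M·y/J = 181.9 N/mm; f_ty = M·x/J = 136.4 N/mm.
Resultant f_max = √[f_tx² + (f_v + f_ty)²] = √[181.9² + (79.23 + 136.4)²] = 282.1 N/mm.
Capacity per unit length: r_n/Ω = (1/2.0) × 0.6 × 480 × (0.707 × 4) = 407.2 N/mm.
282.1 ≤ 407.2 → adequate.

f_max ≈ 282 N/mm; adequate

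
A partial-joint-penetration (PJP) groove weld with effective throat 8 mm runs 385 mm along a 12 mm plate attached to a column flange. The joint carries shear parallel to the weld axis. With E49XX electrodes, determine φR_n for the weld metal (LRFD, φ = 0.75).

φR_n ≈ 679 kN

E49XX → F_EXX = 490 MPa.
Effective throat (given) t_e = 8 mm.
A_we = 8 × 385 = 3080 mm².
F_nw = 0.6 F_EXX = 294 MPa.
φR_n = 0.75 × 294 × 3080 × 10⁻³ = 679.1 kN.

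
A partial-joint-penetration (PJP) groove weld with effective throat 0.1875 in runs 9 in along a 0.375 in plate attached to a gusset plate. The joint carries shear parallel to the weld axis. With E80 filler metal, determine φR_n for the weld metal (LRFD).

E80XX → F_EXX = 80 ksi.
Effective throat (given) t_e = 0.1875 in.
A_we = 0.1875 × 9 = 1.688 in².
F_nw = 0.6 F_EXX = 48 ksi.
φR_n = 0.75 × 48 × 1.688 = 60.75 kips.

φR_n ≈ 60.8 kips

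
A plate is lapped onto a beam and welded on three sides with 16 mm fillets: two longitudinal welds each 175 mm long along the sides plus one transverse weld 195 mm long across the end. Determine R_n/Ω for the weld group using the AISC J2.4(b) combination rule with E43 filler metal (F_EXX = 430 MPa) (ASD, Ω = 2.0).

R_n/Ω ≈ 861 kN

t_e = 0.707 × 16 = 11.31 mm.
R_nwl = 0.6 × 430 × 11.31 × 350 × 10⁻³ = 1021 kN (longitudinal, 2 welds).
R_nwt = 0.6 × 430 × 11.31 × 195 × 10⁻³ = 569.1 kN (transverse, base value).
(i) R_nwl + R_nwt = 1591 kN; (ii) 0.85 R_nwl + 1.5 R_nwt = 1722 kN.
R_n = max = 1722 kN [governs: (ii)]; R_n/Ω = 861 kN.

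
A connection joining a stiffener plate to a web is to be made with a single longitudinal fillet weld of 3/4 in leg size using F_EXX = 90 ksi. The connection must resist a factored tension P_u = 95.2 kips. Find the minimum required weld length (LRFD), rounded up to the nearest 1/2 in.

L = 4.5 in

Throat t_e = 0.707 × 0.75 = 0.5302 in.
φr_n = 0.75 × 0.6 × 90 × 0.5302 = 21.48 kips/in.
L_req = P_u / φr_n = 95.2 / 21.48 = 4.433 in total.
Round up → use L = 4.5 in.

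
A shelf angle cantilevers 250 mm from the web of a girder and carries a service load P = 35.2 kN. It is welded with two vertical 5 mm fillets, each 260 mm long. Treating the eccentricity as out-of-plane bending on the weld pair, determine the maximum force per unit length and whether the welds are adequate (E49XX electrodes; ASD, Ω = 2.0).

f_max ≈ 396 N/mm; adequate

E49XX → F_EXX = 490 MPa.
L_w = 2 × 260 = 520 mm; section modulus (unit throat) S = 2 × L²/6 = 22530 mm².
Direct shear f_v = P/L_w = 35.2×10³/520 = 67.69 N/mm.
Moment M = P × e = 35.2×10³ × 250 = 8800000 N·mm; bending f_b = M/S = 390.5 N/mm.
f_max = √(f_v² + f_b²) = √(67.69² + 390.5²) = 396.4 N/mm.
r_n/Ω = (1/2.0) × 0.6 × 490 × (0.707 × 5) = 519.6 N/mm → adequate.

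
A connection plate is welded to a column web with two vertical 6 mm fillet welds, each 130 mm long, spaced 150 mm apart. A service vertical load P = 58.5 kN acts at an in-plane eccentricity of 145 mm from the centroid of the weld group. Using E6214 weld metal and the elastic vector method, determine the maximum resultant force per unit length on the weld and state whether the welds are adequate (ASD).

f_max ≈ 647 N/mm; adequate

E62XX → F_EXX = 620 MPa.
Total weld length L_w = 260 mm. Treat welds as unit-width lines.
Polar moment about centroid: J = 2[d³/12 + d(b/2)²] = 2[130³/12 + 130×75²] = 1829000 mm³.
Direct shear f_v = P/L_w = 58.5×10³ / 260 = 225 N/mm (vertical).
Torsion M = P·e = 58.5×10³ × 145 = 8482500 N·mm.
Critical point at (x, y) = (75, 65) from centroid. f_tx = M·y/J = 301.5 N/mm; f_ty = M·x/J = 347.9 N/mm.
Resultant f_max = √[f_tx² + (f_v + f_ty)²] = √[301.5² + (225 + 347.9)²] = 647.4 N/mm.
Capacity per unit length: r_n/Ω = (1/2.0) × 0.6 × 620 × (0.707 × 6) = 789 N/mm.
647.4 ≤ 789 → adequate.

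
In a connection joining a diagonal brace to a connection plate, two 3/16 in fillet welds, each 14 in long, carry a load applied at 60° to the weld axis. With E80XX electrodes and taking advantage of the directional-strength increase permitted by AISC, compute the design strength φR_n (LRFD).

φR_n ≈ 187 kips

E80XX → F_EXX = 80 ksi.
t_e = 0.707 × 0.1875 = 0.1326 in; A_we = 0.1326 × 28 = 3.712 in².
Directional factor: 1.0 + 0.5 sin^1.5(60°) = 1.403.
F_nw = 0.6 × 80 × 1.403 = 67.34 ksi.
φR_n = 0.75 × 67.34 × 3.712 = 187.5 kips.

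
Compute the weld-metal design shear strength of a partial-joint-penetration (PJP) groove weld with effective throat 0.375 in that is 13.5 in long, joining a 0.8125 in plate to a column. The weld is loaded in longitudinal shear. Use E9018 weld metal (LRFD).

E90XX → F_EXX = 90 ksi.
Effective throat (given) t_e = 0.375 in.
A_we = 0.375 × 13.5 = 5.062 in².
F_nw = 0.6 F_EXX = 54 ksi.
φR_n = 0.75 × 54 × 5.062 = 205 kip.

φR_n ≈ 205 kip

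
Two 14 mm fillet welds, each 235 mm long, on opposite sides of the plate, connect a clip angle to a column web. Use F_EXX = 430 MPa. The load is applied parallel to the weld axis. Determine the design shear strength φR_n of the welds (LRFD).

Effective throat t_e = 0.707 × 14 = 9.898 mm.
Total length L = 470 mm; A_we = 9.898 × 470 = 4652 mm².
F_nw = 0.6 F_EXX = 0.6 × 430 = 258 MPa.
φR_n = 0.75 × 258 × 4652 × 10⁻³ = 900.2 kN.

φR_n ≈ 900 kN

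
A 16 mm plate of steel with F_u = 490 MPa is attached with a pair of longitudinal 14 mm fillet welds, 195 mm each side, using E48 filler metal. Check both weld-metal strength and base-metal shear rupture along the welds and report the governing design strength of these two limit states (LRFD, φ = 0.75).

E48XX → F_EXX = 480 MPa.
t_e = 0.707 × 14 = 9.898 mm; L = 390 mm.
Weld metal: φR_n = 0.75 × 0.6 × 480 × 9.898 × 390 × 10⁻³ = 833.8 kN.
Base metal (shear rupture): φR_n = 0.75 × 0.6 × 490 × 16 × 390 × 10⁻³ = 1376 kN.
Governing: weld metal.

φR_n ≈ 834 kN (weld metal governs)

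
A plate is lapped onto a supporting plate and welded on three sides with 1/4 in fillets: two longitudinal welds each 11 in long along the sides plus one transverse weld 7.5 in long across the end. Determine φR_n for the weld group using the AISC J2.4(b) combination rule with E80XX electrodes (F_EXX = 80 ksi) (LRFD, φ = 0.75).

t_e = 0.707 × 0.25 = 0.1767 in.
R_nwl = 0.6 × 80 × 0.1767 × 22 = 186.6 kips (longitudinal, 2 welds).
R_nwt = 0.6 × 80 × 0.1767 × 7.5 = 63.63 kips (transverse, base value).
(i) R_nwl + R_nwt = 250.3 kips; (ii) 0.85 R_nwl + 1.5 R_nwt = 254.1 kips.
R_n = max = 254.1 kips [governs: (ii)]; φR_n = 190.6 kips.

φR_n ≈ 191 kips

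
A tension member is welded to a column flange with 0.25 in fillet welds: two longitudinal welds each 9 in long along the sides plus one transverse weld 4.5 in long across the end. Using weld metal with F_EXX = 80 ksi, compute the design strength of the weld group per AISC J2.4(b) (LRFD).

φR_n ≈ 143 kips

t_e = 0.707 × 0.25 = 0.1767 in.
R_nwl = 0.6 × 80 × 0.1767 × 18 = 152.7 kips (longitudinal, 2 welds).
R_nwt = 0.6 × 80 × 0.1767 × 4.5 = 38.18 kips (transverse, base value).
(i) R_nwl + R_nwt = 190.9 kips; (ii) 0.85 R_nwl + 1.5 R_nwt = 187.1 kips.
R_n = max = 190.9 kips [governs: (i)]; φR_n = 143.2 kips.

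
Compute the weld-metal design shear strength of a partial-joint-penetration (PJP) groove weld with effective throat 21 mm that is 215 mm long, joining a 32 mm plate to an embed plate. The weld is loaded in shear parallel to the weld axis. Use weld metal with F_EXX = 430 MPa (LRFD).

Effective throat (given) t_e = 21 mm.
A_we = 21 × 215 = 4515 mm².
F_nw = 0.6 F_EXX = 258 MPa.
φR_n = 0.75 × 258 × 4515 × 10⁻³ = 873.7 kN.

φR_n ≈ 874 kN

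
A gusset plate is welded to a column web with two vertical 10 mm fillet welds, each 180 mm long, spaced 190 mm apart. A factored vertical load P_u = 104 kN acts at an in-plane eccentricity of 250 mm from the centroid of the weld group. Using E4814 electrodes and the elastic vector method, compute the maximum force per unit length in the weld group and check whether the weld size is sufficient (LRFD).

f_max ≈ 1040 N/mm; adequate

E48XX → F_EXX = 480 MPa.
Total weld length L_w = 360 mm. Treat welds as unit-width lines.
Polar moment about centroid: J = 2[d³/12 + d(b/2)²] = 2[180³/12 + 180×95²] = 4221000 mm³.
Direct shear f_v = P/L_w = 104×10³ / 360 = 288.9 N/mm (vertical).
Torsion M = P·e = 104×10³ × 250 = 26000000 N·mm.
Critical point at (x, y) = (95, 90) from centroid. f_tx = M·y/J = 554.4 N/mm; f_ty = M·x/J = 585.2 N/mm.
Resultant f_max = √[f_tx² + (f_v + f_ty)²] = √[554.4² + (288.9 + 585.2)²] = 1035 N/mm.
Capacity per unit length: φr_n = 0.75 × 0.6 × 480 × (0.707 × 10) = 1527 N/mm.
1035 ≤ 1527 → adequate.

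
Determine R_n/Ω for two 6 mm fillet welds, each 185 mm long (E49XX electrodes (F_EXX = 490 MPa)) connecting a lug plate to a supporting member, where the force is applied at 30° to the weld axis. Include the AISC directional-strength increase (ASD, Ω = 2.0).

R_n/Ω ≈ 272 kN

t_e = 0.707 × 6 = 4.242 mm; A_we = 4.242 × 370 = 1570 mm².
Directional factor: 1.0 + 0.5 sin^1.5(30°) = 1.177.
F_nw = 0.6 × 490 × 1.177 = 346 MPa.
R_n/Ω = (346 × 1570) / 2.0 × 10⁻³ = 271.5 kN.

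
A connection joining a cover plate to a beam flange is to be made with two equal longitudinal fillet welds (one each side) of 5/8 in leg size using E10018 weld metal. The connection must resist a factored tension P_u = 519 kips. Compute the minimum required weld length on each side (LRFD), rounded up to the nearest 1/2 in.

E100XX → F_EXX = 100 ksi.
Throat t_e = 0.707 × 0.625 = 0.4419 in.
φr_n = 0.75 × 0.6 × 100 × 0.4419 = 19.88 kips/in.
L_req = P_u / φr_n = 519 / 19.88 = 26.1 in total.
Per side: 26.1 / 2 = 13.05 in.
Round up → use L = 13.5 in on each side.

L = 13.5 in on each side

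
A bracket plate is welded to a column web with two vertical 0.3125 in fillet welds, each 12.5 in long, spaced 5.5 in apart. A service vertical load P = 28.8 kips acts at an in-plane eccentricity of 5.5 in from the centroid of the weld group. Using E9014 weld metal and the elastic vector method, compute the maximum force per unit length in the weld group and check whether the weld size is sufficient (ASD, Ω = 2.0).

f_max ≈ 2.77 kip/in; adequate

E90XX → F_EXX = 90 ksi.
Total weld length L_w = 25 in. Treat welds as unit-width lines.
Polar moment about centroid: J = 2[d³/12 + d(b/2)²] = 2[12.5³/12 + 12.5×2.75²] = 514.6 in³.
Direct shear f_v = P/L_w = 28.8 / 25 = 1.152 kip/in (vertical).
Torsion M = P·e = 28.8 × 5.5 = 158.4 kip·in.
Critical point at (x, y) = (2.75, 6.25) from centroid. f_tx = M·y/J = 1.924 kip/in; f_ty = M·x/J = 0.8465 kip/in.
Resultant f_max = √[f_tx² + (f_v + f_ty)²] = √[1.924² + (1.152 + 0.8465)²] = 2.774 kip/in.
Capacity per unit length: r_n/Ω = (1/2.0) × 0.6 × 90 × (0.707 × 0.3125) = 5.965 kip/in.
2.774 ≤ 5.965 → adequate.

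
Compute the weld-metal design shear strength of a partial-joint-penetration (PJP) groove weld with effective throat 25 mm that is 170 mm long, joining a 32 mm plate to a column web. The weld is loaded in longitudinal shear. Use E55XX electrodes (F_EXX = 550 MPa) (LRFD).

φR_n ≈ 1050 kN

Effective throat (given) t_e = 25 mm.
A_we = 25 × 170 = 4250 mm².
F_nw = 0.6 F_EXX = 330 MPa.
φR_n = 0.75 × 330 × 4250 × 10⁻³ = 1052 kN.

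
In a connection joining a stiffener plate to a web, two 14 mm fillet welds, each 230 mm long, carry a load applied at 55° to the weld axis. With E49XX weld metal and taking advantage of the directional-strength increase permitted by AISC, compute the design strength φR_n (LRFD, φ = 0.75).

φR_n ≈ 1380 kN

E49XX → F_EXX = 490 MPa.
t_e = 0.707 × 14 = 9.898 mm; A_we = 9.898 × 460 = 4553 mm².
Directional factor: 1.0 + 0.5 sin^1.5(55°) = 1.371.
F_nw = 0.6 × 490 × 1.371 = 403 MPa.
φR_n = 0.75 × 403 × 4553 × 10⁻³ = 1376 kN.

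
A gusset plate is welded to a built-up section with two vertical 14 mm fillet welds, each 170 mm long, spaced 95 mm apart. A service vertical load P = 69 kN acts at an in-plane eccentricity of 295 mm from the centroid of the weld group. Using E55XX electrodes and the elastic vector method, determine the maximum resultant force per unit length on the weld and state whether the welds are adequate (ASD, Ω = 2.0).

f_max ≈ 1360 N/mm; adequate

E55XX → F_EXX = 550 MPa.
Total weld length L_w = 340 mm. Treat welds as unit-width lines.
Polar moment about centroid: J = 2[d³/12 + d(b/2)²] = 2[170³/12 + 170×47.5²] = 1586000 mm³.
Direct shear f_v = P/L_w = 69×10³ / 340 = 202.9 N/mm (vertical).
Torsion M = P·e = 69×10³ × 295 = 20355000 N·mm.
Critical point at (x, y) = (47.5, 85) from centroid. f_tx = M·y/J = 1091 N/mm; f_ty = M·x/J = 609.6 N/mm.
Resultant f_max = √[f_tx² + (f_v + f_ty)²] = √[1091² + (202.9 + 609.6)²] = 1360 N/mm.
Capacity per unit length: r_n/Ω = (1/2.0) × 0.6 × 550 × (0.707 × 14) = 1633 N/mm.
1360 ≤ 1633 → adequate.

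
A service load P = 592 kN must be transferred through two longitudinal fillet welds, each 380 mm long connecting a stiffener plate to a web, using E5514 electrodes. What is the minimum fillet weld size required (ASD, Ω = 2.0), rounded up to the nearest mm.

E55XX → F_EXX = 550 MPa.
Total weld length L = 760 mm.
Required throat t_e = P × Ω / (0.6 F_EXX × L) = 592 × 2.0 / (0.6 × 550 × 760 × 10⁻³) = 4.721 mm.
Required leg w = t_e / 0.707 = 6.677 mm → use 7 mm.

w = 7 mm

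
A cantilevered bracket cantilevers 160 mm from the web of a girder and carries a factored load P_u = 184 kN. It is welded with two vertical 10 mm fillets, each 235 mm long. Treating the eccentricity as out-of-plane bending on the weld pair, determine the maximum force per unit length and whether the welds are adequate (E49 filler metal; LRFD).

f_max ≈ 1650 N/mm; NOT adequate

E49XX → F_EXX = 490 MPa.
L_w = 2 × 235 = 470 mm; section modulus (unit throat) S = 2 × L²/6 = 18410 mm².
Direct shear f_v = P/L_w = 184×10³/470 = 391.5 N/mm.
Moment M = P × e = 184×10³ × 160 = 29440000 N·mm; bending f_b = M/S = 1599 N/mm.
f_max = √(f_v² + f_b²) = √(391.5² + 1599²) = 1646 N/mm.
φr_n = 0.75 × 0.6 × 490 × (0.707 × 10) = 1559 N/mm → NOT adequate.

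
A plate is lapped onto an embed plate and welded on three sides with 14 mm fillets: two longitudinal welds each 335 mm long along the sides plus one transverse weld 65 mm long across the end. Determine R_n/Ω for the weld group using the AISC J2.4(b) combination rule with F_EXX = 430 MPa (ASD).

t_e = 0.707 × 14 = 9.898 mm.
R_nwl = 0.6 × 430 × 9.898 × 670 × 10⁻³ = 1711 kN (longitudinal, 2 welds).
R_nwt = 0.6 × 430 × 9.898 × 65 × 10⁻³ = 166 kN (transverse, base value).
(i) R_nwl + R_nwt = 1877 kN; (ii) 0.85 R_nwl + 1.5 R_nwt = 1703 kN.
R_n = max = 1877 kN [governs: (i)]; R_n/Ω = 938.5 kN.

R_n/Ω ≈ 938 kN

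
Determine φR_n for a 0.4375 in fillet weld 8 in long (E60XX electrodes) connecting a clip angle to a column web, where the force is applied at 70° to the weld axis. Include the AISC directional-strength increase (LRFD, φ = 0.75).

φR_n ≈ 97.2 kip

E60XX → F_EXX = 60 ksi.
t_e = 0.707 × 0.4375 = 0.3093 in; A_we = 0.3093 × 8 = 2.474 in².
Directional factor: 1.0 + 0.5 sin^1.5(70°) = 1.455.
F_nw = 0.6 × 60 × 1.455 = 52.4 ksi.
φR_n = 0.75 × 52.4 × 2.474 = 97.24 kip.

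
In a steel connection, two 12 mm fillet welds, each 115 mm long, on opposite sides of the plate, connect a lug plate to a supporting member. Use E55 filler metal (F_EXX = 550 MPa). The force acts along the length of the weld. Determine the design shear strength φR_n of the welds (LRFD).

φR_n ≈ 483 kN

Effective throat t_e = 0.707 × 12 = 8.484 mm.
Total length L = 230 mm; A_we = 8.484 × 230 = 1951 mm².
F_nw = 0.6 F_EXX = 0.6 × 550 = 330 MPa.
φR_n = 0.75 × 330 × 1951 × 10⁻³ = 483 kN.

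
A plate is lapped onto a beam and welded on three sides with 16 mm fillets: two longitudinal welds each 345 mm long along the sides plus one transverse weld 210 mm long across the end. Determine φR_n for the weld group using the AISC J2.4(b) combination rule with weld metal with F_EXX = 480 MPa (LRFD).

φR_n ≈ 2200 kN

t_e = 0.707 × 16 = 11.31 mm.
R_nwl = 0.6 × 480 × 11.31 × 690 × 10⁻³ = 2248 kN (longitudinal, 2 welds).
R_nwt = 0.6 × 480 × 11.31 × 210 × 10⁻³ = 684.1 kN (transverse, base value).
(i) R_nwl + R_nwt = 2932 kN; (ii) 0.85 R_nwl + 1.5 R_nwt = 2937 kN.
R_n = max = 2937 kN [governs: (ii)]; φR_n = 2203 kN.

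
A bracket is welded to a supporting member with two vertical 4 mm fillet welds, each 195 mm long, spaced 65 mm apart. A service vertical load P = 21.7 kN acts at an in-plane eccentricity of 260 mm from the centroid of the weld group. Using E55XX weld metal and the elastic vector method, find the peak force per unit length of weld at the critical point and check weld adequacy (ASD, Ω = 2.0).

E55XX → F_EXX = 550 MPa.
Total weld length L_w = 390 mm. Treat welds as unit-width lines.
Polar moment about centroid: J = 2[d³/12 + d(b/2)²] = 2[195³/12 + 195×32.5²] = 1648000 mm³.
Direct shear f_v = P/L_w = 21.7×10³ / 390 = 55.64 N/mm (vertical).
Torsion M = P·e = 21.7×10³ × 260 = 5642000 N·mm.
Critical point at (x, y) = (32.5, 97.5) from centroid. f_tx = M·y/J = 333.8 N/mm; f_ty = M·x/J = 111.3 N/mm.
Resultant f_max = √[f_tx² + (f_v + f_ty)²] = √[333.8² + (55.64 + 111.3)²] = 373.3 N/mm.
Capacity per unit length: r_n/Ω = (1/2.0) × 0.6 × 550 × (0.707 × 4) = 466.6 N/mm.
373.3 ≤ 466.6 → adequate.

f_max ≈ 373 N/mm; adequate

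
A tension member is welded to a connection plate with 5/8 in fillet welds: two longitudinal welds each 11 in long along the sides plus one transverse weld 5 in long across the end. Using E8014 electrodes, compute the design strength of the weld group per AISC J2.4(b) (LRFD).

E80XX → F_EXX = 80 ksi.
t_e = 0.707 × 0.625 = 0.4419 in.
R_nwl = 0.6 × 80 × 0.4419 × 22 = 466.6 kips (longitudinal, 2 welds).
R_nwt = 0.6 × 80 × 0.4419 × 5 = 106 kips (transverse, base value).
(i) R_nwl + R_nwt = 572.7 kips; (ii) 0.85 R_nwl + 1.5 R_nwt = 555.7 kips.
R_n = max = 572.7 kips [governs: (i)]; φR_n = 429.5 kips.

φR_n ≈ 430 kips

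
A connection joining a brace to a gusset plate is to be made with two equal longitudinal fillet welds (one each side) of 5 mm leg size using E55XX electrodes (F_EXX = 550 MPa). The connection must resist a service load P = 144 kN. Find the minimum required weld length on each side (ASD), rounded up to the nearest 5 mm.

Throat t_e = 0.707 × 5 = 3.535 mm.
r_n/Ω = (0.6 × 550 × 3.535) / 2.0 = 583.3 N/mm = 0.5833 kN/mm.
L_req = P / (r_n/Ω) = 144 / 0.5833 = 246.9 mm total.
Per side: 246.9 / 2 = 123.4 mm.
Round up → use L = 125 mm on each side.

L = 125 mm on each side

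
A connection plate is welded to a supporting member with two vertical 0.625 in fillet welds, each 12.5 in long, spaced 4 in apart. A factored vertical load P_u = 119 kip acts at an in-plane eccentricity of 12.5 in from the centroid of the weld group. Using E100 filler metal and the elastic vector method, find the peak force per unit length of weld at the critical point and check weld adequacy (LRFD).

f_max ≈ 24.8 kip/in; NOT adequate

E100XX → F_EXX = 100 ksi.
Total weld length L_w = 25 in. Treat welds as unit-width lines.
Polar moment about centroid: J = 2[d³/12 + d(b/2)²] = 2[12.5³/12 + 12.5×2²] = 425.5 in³.
Direct shear f_v = P/L_w = 119 / 25 = 4.76 kip/in (vertical).
Torsion M = P·e = 119 × 12.5 = 1487.5 kip·in.
Critical point at (x, y) = (2, 6.25) from centroid. f_tx = M·y/J = 21.85 kip/in; f_ty = M·x/J = 6.991 kip/in.
Resultant f_max = √[f_tx² + (f_v + f_ty)²] = √[21.85² + (4.76 + 6.991)²] = 24.81 kip/in.
Capacity per unit length: φr_n = 0.75 × 0.6 × 100 × (0.707 × 0.625) = 19.88 kip/in.
24.81 > 19.88 → NOT adequate.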